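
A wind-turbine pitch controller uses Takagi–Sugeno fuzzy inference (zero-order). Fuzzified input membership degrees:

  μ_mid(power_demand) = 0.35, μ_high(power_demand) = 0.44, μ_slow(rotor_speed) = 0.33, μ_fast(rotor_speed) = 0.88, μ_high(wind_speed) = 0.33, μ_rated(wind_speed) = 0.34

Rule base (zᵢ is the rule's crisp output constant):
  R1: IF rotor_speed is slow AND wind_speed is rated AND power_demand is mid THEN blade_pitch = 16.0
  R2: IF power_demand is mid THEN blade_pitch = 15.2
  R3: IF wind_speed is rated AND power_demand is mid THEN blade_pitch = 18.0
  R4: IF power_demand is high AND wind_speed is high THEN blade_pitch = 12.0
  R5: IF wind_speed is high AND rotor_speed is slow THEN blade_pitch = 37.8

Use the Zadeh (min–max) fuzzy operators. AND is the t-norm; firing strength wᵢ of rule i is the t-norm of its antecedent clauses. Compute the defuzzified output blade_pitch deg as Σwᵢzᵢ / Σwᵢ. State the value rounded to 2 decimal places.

R1 (z=16.0): slow=0.33, rated=0.34, mid=0.35; AND[min(a, b)] → w = 0.33
R2 (z=15.2): mid=0.35 → w = 0.35
R3 (z=18.0): rated=0.34, mid=0.35; AND[min(a, b)] → w = 0.34
R4 (z=12.0): high=0.44, high=0.33; AND[min(a, b)] → w = 0.33
R5 (z=37.8): high=0.33, slow=0.33; AND[min(a, b)] → w = 0.33
Weighted average = (0.33·16.0 + 0.35·15.2 + 0.34·18.0 + 0.33·12.0 + 0.33·37.8) / (0.33 + 0.35 + 0.34 + 0.33 + 0.33)
  = 33.1540 / 1.6800 = 19.73

19.73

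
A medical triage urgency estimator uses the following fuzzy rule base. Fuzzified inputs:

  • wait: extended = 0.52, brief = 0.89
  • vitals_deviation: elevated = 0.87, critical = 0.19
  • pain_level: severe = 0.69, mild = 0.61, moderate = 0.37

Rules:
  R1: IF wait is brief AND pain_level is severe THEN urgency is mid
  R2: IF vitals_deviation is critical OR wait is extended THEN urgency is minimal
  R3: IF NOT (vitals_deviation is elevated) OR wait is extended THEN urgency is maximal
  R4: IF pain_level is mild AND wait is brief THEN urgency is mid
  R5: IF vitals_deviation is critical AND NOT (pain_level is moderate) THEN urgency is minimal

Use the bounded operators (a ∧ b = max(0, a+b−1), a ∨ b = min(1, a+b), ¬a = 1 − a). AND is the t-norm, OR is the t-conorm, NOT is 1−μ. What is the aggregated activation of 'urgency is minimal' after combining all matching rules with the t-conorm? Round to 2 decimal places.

R1: brief=0.89, severe=0.69; AND[max(0, a+b−1)] → w = 0.58
R2: critical=0.19, extended=0.52; OR[min(1, a+b)] → w = 0.71
R3: ¬elevated=1−0.87=0.13, extended=0.52; OR[min(1, a+b)] → w = 0.65
R4: mild=0.61, brief=0.89; AND[max(0, a+b−1)] → w = 0.50
R5: critical=0.19, ¬moderate=1−0.37=0.63; AND[max(0, a+b−1)] → w = 0.00
Rules with consequent 'minimal': {R2, R5} → strengths 0.71, 0.00
Aggregate via t-conorm [min(1, a+b)]: 0.71

0.71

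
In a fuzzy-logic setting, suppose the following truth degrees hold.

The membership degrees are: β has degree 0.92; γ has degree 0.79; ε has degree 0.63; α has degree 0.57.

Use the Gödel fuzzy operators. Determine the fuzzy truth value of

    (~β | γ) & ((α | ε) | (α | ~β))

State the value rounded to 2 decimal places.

0.63

~β = 1 − 0.92 = 0.08
~β | γ = max(a, b) on (0.08, 0.79) = 0.79
α | ε = max(a, b) on (0.57, 0.63) = 0.63
~β = 1 − 0.92 = 0.08
α | ~β = max(a, b) on (0.57, 0.08) = 0.57
(α | ε) | (α | ~β) = max(a, b) on (0.63, 0.57) = 0.63
(~β | γ) & ((α | ε) | (α | ~β)) = min(a, b) on (0.79, 0.63) = 0.63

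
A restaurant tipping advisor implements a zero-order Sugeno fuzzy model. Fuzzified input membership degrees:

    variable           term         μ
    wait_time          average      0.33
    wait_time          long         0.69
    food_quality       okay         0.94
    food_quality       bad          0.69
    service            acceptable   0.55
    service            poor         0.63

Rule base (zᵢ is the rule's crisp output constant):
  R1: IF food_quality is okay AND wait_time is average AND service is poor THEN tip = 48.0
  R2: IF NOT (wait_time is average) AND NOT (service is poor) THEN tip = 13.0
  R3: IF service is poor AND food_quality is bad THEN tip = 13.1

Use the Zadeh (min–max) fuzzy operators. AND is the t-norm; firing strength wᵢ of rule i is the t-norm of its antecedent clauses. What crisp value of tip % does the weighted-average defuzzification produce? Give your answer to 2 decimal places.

21.73

R1 (z=48.0): okay=0.94, average=0.33, poor=0.63; AND[min(a, b)] → w = 0.33
R2 (z=13.0): ¬average=1−0.33=0.67, ¬poor=1−0.63=0.37; AND[min(a, b)] → w = 0.37
R3 (z=13.1): poor=0.63, bad=0.69; AND[min(a, b)] → w = 0.63
Weighted average = (0.33·48.0 + 0.37·13.0 + 0.63·13.1) / (0.33 + 0.37 + 0.63)
  = 28.9030 / 1.3300 = 21.73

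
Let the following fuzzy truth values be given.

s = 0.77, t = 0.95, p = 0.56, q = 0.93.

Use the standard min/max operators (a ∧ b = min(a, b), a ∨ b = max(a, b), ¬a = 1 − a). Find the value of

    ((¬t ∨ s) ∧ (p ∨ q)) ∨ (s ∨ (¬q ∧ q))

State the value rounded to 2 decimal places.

0.77

¬t = 1 − 0.95 = 0.05
¬t ∨ s = max(a, b) on (0.05, 0.77) = 0.77
p ∨ q = max(a, b) on (0.56, 0.93) = 0.93
(¬t ∨ s) ∧ (p ∨ q) = min(a, b) on (0.77, 0.93) = 0.77
¬q = 1 − 0.93 = 0.07
¬q ∧ q = min(a, b) on (0.07, 0.93) = 0.07
s ∨ (¬q ∧ q) = max(a, b) on (0.77, 0.07) = 0.77
((¬t ∨ s) ∧ (p ∨ q)) ∨ (s ∨ (¬q ∧ q)) = max(a, b) on (0.77, 0.77) = 0.77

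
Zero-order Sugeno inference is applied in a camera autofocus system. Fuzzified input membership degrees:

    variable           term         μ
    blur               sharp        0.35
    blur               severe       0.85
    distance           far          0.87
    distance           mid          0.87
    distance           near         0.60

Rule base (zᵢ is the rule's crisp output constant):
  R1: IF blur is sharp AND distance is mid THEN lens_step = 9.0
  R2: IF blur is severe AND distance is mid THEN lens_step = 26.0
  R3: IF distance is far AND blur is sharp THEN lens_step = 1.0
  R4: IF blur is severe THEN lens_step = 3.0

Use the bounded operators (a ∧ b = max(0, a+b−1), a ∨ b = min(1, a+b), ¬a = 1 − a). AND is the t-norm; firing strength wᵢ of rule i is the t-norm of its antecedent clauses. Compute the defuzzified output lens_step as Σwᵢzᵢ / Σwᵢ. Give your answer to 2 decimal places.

R1 (z=9.0): sharp=0.35, mid=0.87; AND[max(0, a+b−1)] → w = 0.22
R2 (z=26.0): severe=0.85, mid=0.87; AND[max(0, a+b−1)] → w = 0.72
R3 (z=1.0): far=0.87, sharp=0.35; AND[max(0, a+b−1)] → w = 0.22
R4 (z=3.0): severe=0.85 → w = 0.85
Weighted average = (0.22·9.0 + 0.72·26.0 + 0.22·1.0 + 0.85·3.0) / (0.22 + 0.72 + 0.22 + 0.85)
  = 23.4700 / 2.0100 = 11.68

11.68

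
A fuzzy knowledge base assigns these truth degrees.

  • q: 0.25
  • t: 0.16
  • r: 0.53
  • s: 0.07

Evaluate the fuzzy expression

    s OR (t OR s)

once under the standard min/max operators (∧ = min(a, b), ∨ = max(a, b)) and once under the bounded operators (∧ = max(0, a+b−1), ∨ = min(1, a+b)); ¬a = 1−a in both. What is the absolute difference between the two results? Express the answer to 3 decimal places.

Under standard min/max:
  t OR s = max(a, b) on (0.16, 0.07) = 0.16
  s OR (t OR s) = max(a, b) on (0.07, 0.16) = 0.16
  → value = 0.1600
Under bounded:
  t OR s = min(1, a+b) on (0.16, 0.07) = 0.23
  s OR (t OR s) = min(1, a+b) on (0.07, 0.23) = 0.30
  → value = 0.3000
|0.1600 − 0.3000| = 0.140

0.140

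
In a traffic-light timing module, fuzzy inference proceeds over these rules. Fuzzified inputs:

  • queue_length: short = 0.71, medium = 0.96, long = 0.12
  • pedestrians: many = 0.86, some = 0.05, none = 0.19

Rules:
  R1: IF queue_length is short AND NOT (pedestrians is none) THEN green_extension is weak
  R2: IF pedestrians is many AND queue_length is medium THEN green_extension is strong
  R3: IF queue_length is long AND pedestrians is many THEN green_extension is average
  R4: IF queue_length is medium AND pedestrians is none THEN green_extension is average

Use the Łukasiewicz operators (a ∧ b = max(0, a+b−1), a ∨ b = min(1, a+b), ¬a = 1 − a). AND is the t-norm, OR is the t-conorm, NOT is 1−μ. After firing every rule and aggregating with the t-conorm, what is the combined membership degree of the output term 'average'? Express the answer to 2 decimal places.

R1: short=0.71, ¬none=1−0.19=0.81; AND[max(0, a+b−1)] → w = 0.52
R2: many=0.86, medium=0.96; AND[max(0, a+b−1)] → w = 0.82
R3: long=0.12, many=0.86; AND[max(0, a+b−1)] → w = 0.00
R4: medium=0.96, none=0.19; AND[max(0, a+b−1)] → w = 0.15
Rules with consequent 'average': {R3, R4} → strengths 0.00, 0.15
Aggregate via t-conorm [min(1, a+b)]: 0.15

0.15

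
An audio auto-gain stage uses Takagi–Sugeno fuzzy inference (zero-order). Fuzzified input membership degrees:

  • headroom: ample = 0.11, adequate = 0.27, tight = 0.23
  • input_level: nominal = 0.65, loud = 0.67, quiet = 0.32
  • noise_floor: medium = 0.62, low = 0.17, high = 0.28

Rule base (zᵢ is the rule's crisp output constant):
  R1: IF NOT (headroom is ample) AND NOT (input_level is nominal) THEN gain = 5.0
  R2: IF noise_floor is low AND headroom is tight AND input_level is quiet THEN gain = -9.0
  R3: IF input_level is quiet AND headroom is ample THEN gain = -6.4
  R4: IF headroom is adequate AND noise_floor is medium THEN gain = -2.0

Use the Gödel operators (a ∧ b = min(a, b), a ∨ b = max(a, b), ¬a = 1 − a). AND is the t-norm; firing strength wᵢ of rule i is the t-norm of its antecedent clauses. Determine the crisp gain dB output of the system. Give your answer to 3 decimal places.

-1.138

R1 (z=5.0): ¬ample=1−0.11=0.89, ¬nominal=1−0.65=0.35; AND[min(a, b)] → w = 0.35
R2 (z=-9.0): low=0.17, tight=0.23, quiet=0.32; AND[min(a, b)] → w = 0.17
R3 (z=-6.4): quiet=0.32, ample=0.11; AND[min(a, b)] → w = 0.11
R4 (z=-2.0): adequate=0.27, medium=0.62; AND[min(a, b)] → w = 0.27
Weighted average = (0.35·5.0 + 0.17·-9.0 + 0.11·-6.4 + 0.27·-2.0) / (0.35 + 0.17 + 0.11 + 0.27)
  = -1.0240 / 0.9000 = -1.138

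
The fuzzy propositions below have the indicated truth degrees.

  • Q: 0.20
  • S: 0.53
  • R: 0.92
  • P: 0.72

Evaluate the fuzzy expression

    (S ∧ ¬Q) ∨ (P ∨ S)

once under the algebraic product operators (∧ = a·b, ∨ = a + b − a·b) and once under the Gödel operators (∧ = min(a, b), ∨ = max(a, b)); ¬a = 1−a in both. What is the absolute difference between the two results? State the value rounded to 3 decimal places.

0.204

Under algebraic product:
  ¬Q = 1 − 0.2000 = 0.8000
  S ∧ ¬Q = a·b on (0.5300, 0.8000) = 0.4240
  P ∨ S = a + b − a·b on (0.7200, 0.5300) = 0.8684
  (S ∧ ¬Q) ∨ (P ∨ S) = a + b − a·b on (0.4240, 0.8684) = 0.9242
  → value = 0.9242
Under Gödel:
  ¬Q = 1 − 0.20 = 0.80
  S ∧ ¬Q = min(a, b) on (0.53, 0.80) = 0.53
  P ∨ S = max(a, b) on (0.72, 0.53) = 0.72
  (S ∧ ¬Q) ∨ (P ∨ S) = max(a, b) on (0.53, 0.72) = 0.72
  → value = 0.7200
|0.9242 − 0.7200| = 0.204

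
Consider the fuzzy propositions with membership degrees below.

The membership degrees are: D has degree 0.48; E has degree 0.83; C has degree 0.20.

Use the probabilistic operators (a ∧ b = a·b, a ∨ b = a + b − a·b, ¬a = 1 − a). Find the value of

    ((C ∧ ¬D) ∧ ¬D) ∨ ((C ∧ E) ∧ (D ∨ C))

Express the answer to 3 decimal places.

¬D = 1 − 0.4800 = 0.5200
C ∧ ¬D = a·b on (0.2000, 0.5200) = 0.1040
¬D = 1 − 0.4800 = 0.5200
(C ∧ ¬D) ∧ ¬D = a·b on (0.1040, 0.5200) = 0.0541
C ∧ E = a·b on (0.2000, 0.8300) = 0.1660
D ∨ C = a + b − a·b on (0.4800, 0.2000) = 0.5840
(C ∧ E) ∧ (D ∨ C) = a·b on (0.1660, 0.5840) = 0.0969
((C ∧ ¬D) ∧ ¬D) ∨ ((C ∧ E) ∧ (D ∨ C)) = a + b − a·b on (0.0541, 0.0969) = 0.1458

0.146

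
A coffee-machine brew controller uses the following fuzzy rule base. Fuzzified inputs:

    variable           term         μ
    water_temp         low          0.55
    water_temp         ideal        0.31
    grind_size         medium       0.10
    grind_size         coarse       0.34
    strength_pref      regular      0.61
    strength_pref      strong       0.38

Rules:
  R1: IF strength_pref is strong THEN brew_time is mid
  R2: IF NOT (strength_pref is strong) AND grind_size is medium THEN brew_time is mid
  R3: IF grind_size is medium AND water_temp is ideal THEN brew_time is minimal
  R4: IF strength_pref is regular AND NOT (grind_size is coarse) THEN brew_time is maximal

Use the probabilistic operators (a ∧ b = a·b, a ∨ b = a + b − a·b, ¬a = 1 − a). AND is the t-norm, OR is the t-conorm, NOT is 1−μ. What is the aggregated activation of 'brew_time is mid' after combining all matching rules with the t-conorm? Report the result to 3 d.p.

R1: strong=0.38 → w = 0.3800
R2: ¬strong=1−0.38=0.62, medium=0.10; AND[a·b] → w = 0.0620
R3: medium=0.10, ideal=0.31; AND[a·b] → w = 0.0310
R4: regular=0.61, ¬coarse=1−0.34=0.66; AND[a·b] → w = 0.4026
Rules with consequent 'mid': {R1, R2} → strengths 0.3800, 0.0620
Aggregate via t-conorm [a + b − a·b]: 0.4184

0.418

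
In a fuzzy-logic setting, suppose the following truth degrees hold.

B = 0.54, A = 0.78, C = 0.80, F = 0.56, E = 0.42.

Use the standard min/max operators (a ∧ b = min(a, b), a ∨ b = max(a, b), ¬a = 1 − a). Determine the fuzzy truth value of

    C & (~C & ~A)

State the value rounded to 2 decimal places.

~C = 1 − 0.80 = 0.20
~A = 1 − 0.78 = 0.22
~C & ~A = min(a, b) on (0.20, 0.22) = 0.20
C & (~C & ~A) = min(a, b) on (0.80, 0.20) = 0.20

0.20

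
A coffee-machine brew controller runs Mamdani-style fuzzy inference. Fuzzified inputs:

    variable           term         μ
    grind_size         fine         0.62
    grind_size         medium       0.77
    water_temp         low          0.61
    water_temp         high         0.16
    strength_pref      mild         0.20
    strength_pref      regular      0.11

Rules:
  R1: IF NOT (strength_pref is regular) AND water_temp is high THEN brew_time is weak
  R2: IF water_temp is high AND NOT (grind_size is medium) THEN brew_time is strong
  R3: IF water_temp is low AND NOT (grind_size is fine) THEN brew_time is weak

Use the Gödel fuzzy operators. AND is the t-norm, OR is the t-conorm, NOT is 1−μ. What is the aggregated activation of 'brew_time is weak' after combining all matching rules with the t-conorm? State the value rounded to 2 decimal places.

R1: ¬regular=1−0.11=0.89, high=0.16; AND[min(a, b)] → w = 0.16
R2: high=0.16, ¬medium=1−0.77=0.23; AND[min(a, b)] → w = 0.16
R3: low=0.61, ¬fine=1−0.62=0.38; AND[min(a, b)] → w = 0.38
Rules with consequent 'weak': {R1, R3} → strengths 0.16, 0.38
Aggregate via t-conorm [max(a, b)]: 0.38

0.38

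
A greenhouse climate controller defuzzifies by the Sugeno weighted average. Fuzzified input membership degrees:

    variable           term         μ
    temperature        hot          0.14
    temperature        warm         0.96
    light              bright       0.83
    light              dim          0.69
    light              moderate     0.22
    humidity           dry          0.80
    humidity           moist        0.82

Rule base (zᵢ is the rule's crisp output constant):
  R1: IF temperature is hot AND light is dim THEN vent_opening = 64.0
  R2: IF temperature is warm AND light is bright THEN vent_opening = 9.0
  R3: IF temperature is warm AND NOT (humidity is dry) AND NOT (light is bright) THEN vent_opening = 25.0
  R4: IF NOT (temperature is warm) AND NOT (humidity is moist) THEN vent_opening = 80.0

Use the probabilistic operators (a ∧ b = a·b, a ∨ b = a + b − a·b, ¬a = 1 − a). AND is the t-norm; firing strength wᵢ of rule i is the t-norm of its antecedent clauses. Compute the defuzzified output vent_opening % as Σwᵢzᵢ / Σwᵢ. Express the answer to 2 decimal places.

R1 (z=64.0): hot=0.14, dim=0.69; AND[a·b] → w = 0.0966
R2 (z=9.0): warm=0.96, bright=0.83; AND[a·b] → w = 0.7968
R3 (z=25.0): warm=0.96, ¬dry=1−0.80=0.20, ¬bright=1−0.83=0.17; AND[a·b] → w = 0.0326
R4 (z=80.0): ¬warm=1−0.96=0.04, ¬moist=1−0.82=0.18; AND[a·b] → w = 0.0072
Weighted average = (0.0966·64.0 + 0.7968·9.0 + 0.0326·25.0 + 0.0072·80.0) / (0.0966 + 0.7968 + 0.0326 + 0.0072)
  = 14.7456 / 0.9332 = 15.80

15.80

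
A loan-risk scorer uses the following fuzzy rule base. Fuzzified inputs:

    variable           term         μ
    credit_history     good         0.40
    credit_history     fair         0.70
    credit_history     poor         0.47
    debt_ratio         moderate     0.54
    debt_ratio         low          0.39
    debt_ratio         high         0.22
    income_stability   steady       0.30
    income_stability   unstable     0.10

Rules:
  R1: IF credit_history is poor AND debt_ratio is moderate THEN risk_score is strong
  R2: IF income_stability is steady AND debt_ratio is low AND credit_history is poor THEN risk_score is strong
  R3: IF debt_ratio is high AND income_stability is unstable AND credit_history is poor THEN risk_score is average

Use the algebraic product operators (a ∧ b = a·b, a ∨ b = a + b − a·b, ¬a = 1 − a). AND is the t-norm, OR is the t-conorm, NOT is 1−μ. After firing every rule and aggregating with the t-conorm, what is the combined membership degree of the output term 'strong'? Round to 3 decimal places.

R1: poor=0.47, moderate=0.54; AND[a·b] → w = 0.2538
R2: steady=0.30, low=0.39, poor=0.47; AND[a·b] → w = 0.0550
R3: high=0.22, unstable=0.10, poor=0.47; AND[a·b] → w = 0.0103
Rules with consequent 'strong': {R1, R2} → strengths 0.2538, 0.0550
Aggregate via t-conorm [a + b − a·b]: 0.2948

0.295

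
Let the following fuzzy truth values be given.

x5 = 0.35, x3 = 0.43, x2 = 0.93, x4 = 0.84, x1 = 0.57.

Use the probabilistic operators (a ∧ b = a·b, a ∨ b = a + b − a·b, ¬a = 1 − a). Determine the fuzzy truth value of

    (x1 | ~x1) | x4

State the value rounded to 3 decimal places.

~x1 = 1 − 0.5700 = 0.4300
x1 | ~x1 = a + b − a·b on (0.5700, 0.4300) = 0.7549
(x1 | ~x1) | x4 = a + b − a·b on (0.7549, 0.8400) = 0.9608

0.961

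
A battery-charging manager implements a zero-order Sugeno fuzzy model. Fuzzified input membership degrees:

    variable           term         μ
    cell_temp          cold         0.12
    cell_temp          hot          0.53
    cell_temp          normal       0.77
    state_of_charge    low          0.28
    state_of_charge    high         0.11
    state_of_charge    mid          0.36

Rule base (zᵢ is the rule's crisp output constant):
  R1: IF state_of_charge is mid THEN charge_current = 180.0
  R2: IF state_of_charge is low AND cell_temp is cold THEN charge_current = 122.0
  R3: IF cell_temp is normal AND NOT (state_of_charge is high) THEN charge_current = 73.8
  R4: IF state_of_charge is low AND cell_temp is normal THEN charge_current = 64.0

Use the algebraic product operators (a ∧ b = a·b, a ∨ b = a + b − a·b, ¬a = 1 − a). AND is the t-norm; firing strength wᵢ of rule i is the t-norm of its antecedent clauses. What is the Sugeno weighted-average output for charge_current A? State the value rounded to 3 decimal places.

102.953

R1 (z=180.0): mid=0.36 → w = 0.3600
R2 (z=122.0): low=0.28, cold=0.12; AND[a·b] → w = 0.0336
R3 (z=73.8): normal=0.77, ¬high=1−0.11=0.89; AND[a·b] → w = 0.6853
R4 (z=64.0): low=0.28, normal=0.77; AND[a·b] → w = 0.2156
Weighted average = (0.3600·180.0 + 0.0336·122.0 + 0.6853·73.8 + 0.2156·64.0) / (0.3600 + 0.0336 + 0.6853 + 0.2156)
  = 133.2727 / 1.2945 = 102.953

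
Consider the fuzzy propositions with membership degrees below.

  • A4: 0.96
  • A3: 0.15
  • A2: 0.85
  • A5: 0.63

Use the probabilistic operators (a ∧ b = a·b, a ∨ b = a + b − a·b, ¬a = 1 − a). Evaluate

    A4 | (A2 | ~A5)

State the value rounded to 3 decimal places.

~A5 = 1 − 0.6300 = 0.3700
A2 | ~A5 = a + b − a·b on (0.8500, 0.3700) = 0.9055
A4 | (A2 | ~A5) = a + b − a·b on (0.9600, 0.9055) = 0.9962

0.996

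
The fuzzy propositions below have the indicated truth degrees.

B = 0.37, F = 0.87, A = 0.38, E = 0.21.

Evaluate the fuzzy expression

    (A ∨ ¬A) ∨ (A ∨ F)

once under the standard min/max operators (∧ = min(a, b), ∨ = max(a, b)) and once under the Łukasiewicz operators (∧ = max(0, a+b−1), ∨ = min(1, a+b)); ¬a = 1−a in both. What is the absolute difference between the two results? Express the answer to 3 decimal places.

0.130

Under standard min/max:
  ¬A = 1 − 0.38 = 0.62
  A ∨ ¬A = max(a, b) on (0.38, 0.62) = 0.62
  A ∨ F = max(a, b) on (0.38, 0.87) = 0.87
  (A ∨ ¬A) ∨ (A ∨ F) = max(a, b) on (0.62, 0.87) = 0.87
  → value = 0.8700
Under Łukasiewicz:
  ¬A = 1 − 0.38 = 0.62
  A ∨ ¬A = min(1, a+b) on (0.38, 0.62) = 1.00
  A ∨ F = min(1, a+b) on (0.38, 0.87) = 1.00
  (A ∨ ¬A) ∨ (A ∨ F) = min(1, a+b) on (1.00, 1.00) = 1.00
  → value = 1.0000
|0.8700 − 1.0000| = 0.130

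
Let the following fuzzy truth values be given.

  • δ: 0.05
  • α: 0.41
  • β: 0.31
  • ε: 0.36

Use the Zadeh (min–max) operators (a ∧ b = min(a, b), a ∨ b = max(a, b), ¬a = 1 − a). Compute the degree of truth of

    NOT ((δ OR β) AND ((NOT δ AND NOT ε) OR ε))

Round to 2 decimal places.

0.69

δ OR β = max(a, b) on (0.05, 0.31) = 0.31
NOT δ = 1 − 0.05 = 0.95
NOT ε = 1 − 0.36 = 0.64
NOT δ AND NOT ε = min(a, b) on (0.95, 0.64) = 0.64
(NOT δ AND NOT ε) OR ε = max(a, b) on (0.64, 0.36) = 0.64
(δ OR β) AND ((NOT δ AND NOT ε) OR ε) = min(a, b) on (0.31, 0.64) = 0.31
NOT ((δ OR β) AND ((NOT δ AND NOT ε) OR ε)) = 1 − 0.31 = 0.69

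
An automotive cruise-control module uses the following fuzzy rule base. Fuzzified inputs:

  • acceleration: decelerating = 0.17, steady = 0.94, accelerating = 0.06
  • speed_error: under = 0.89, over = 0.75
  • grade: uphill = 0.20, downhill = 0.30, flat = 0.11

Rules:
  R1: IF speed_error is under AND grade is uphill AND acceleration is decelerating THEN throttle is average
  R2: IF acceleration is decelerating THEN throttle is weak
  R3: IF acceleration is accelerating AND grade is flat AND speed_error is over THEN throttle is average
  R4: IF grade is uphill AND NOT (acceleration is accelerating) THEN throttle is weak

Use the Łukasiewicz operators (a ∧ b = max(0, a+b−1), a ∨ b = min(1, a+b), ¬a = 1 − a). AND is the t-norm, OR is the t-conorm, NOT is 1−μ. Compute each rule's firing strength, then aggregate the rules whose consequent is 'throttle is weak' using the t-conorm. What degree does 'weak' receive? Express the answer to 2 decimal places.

0.31

R1: under=0.89, uphill=0.20, decelerating=0.17; AND[max(0, a+b−1)] → w = 0.00
R2: decelerating=0.17 → w = 0.17
R3: accelerating=0.06, flat=0.11, over=0.75; AND[max(0, a+b−1)] → w = 0.00
R4: uphill=0.20, ¬accelerating=1−0.06=0.94; AND[max(0, a+b−1)] → w = 0.14
Rules with consequent 'weak': {R2, R4} → strengths 0.17, 0.14
Aggregate via t-conorm [min(1, a+b)]: 0.31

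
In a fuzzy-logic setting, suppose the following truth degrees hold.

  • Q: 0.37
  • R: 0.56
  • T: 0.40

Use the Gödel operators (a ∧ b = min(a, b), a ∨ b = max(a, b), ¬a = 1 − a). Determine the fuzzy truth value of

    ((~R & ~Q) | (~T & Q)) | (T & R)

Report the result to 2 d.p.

~R = 1 − 0.56 = 0.44
~Q = 1 − 0.37 = 0.63
~R & ~Q = min(a, b) on (0.44, 0.63) = 0.44
~T = 1 − 0.40 = 0.60
~T & Q = min(a, b) on (0.60, 0.37) = 0.37
(~R & ~Q) | (~T & Q) = max(a, b) on (0.44, 0.37) = 0.44
T & R = min(a, b) on (0.40, 0.56) = 0.40
((~R & ~Q) | (~T & Q)) | (T & R) = max(a, b) on (0.44, 0.40) = 0.44

0.44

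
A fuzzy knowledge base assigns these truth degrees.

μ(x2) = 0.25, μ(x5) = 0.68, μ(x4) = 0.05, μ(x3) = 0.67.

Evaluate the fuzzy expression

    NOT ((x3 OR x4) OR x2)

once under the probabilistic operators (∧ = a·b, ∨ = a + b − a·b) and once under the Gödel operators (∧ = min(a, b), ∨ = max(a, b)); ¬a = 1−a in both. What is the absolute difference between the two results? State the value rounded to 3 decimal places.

0.095

Under probabilistic:
  x3 OR x4 = a + b − a·b on (0.6700, 0.0500) = 0.6865
  (x3 OR x4) OR x2 = a + b − a·b on (0.6865, 0.2500) = 0.7649
  NOT ((x3 OR x4) OR x2) = 1 − 0.7649 = 0.2351
  → value = 0.2351
Under Gödel:
  x3 OR x4 = max(a, b) on (0.67, 0.05) = 0.67
  (x3 OR x4) OR x2 = max(a, b) on (0.67, 0.25) = 0.67
  NOT ((x3 OR x4) OR x2) = 1 − 0.67 = 0.33
  → value = 0.3300
|0.2351 − 0.3300| = 0.095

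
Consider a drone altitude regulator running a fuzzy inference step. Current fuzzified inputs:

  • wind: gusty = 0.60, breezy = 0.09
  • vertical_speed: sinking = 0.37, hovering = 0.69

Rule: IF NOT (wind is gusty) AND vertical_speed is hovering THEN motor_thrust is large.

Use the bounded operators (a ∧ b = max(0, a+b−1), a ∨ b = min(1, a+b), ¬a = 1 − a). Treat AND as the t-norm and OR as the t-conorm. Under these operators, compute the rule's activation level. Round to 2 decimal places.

firing strength: ¬gusty=1−0.60=0.40, hovering=0.69; AND[max(0, a+b−1)] → w = 0.09

0.09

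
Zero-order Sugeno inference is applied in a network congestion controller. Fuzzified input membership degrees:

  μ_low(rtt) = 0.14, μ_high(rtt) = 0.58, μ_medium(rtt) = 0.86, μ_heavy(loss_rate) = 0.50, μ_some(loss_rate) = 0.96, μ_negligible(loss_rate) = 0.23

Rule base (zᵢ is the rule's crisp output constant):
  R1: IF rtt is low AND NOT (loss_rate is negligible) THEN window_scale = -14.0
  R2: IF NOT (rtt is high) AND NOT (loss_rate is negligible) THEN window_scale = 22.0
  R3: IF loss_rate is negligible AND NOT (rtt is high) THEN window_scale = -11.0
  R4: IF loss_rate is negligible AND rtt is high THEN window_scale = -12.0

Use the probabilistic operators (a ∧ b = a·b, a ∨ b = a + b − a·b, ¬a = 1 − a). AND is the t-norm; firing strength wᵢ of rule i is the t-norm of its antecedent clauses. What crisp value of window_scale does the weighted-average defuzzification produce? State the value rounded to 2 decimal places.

R1 (z=-14.0): low=0.14, ¬negligible=1−0.23=0.77; AND[a·b] → w = 0.1078
R2 (z=22.0): ¬high=1−0.58=0.42, ¬negligible=1−0.23=0.77; AND[a·b] → w = 0.3234
R3 (z=-11.0): negligible=0.23, ¬high=1−0.58=0.42; AND[a·b] → w = 0.0966
R4 (z=-12.0): negligible=0.23, high=0.58; AND[a·b] → w = 0.1334
Weighted average = (0.1078·-14.0 + 0.3234·22.0 + 0.0966·-11.0 + 0.1334·-12.0) / (0.1078 + 0.3234 + 0.0966 + 0.1334)
  = 2.9422 / 0.6612 = 4.45

4.45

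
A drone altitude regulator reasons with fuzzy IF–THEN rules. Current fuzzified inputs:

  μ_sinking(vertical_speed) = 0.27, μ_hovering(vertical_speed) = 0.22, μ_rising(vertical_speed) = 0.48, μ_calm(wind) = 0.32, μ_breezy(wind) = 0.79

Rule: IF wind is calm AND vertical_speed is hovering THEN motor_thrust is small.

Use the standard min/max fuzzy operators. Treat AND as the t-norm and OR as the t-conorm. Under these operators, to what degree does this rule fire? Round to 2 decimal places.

firing strength: calm=0.32, hovering=0.22; AND[min(a, b)] → w = 0.22

0.22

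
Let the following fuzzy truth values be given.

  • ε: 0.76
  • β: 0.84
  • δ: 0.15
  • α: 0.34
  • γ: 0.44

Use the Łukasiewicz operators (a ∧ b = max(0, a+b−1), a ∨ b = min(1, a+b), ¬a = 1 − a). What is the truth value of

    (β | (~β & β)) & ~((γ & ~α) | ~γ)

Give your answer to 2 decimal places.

0.18

~β = 1 − 0.84 = 0.16
~β & β = max(0, a+b−1) on (0.16, 0.84) = 0.00
β | (~β & β) = min(1, a+b) on (0.84, 0.00) = 0.84
~α = 1 − 0.34 = 0.66
γ & ~α = max(0, a+b−1) on (0.44, 0.66) = 0.10
~γ = 1 − 0.44 = 0.56
(γ & ~α) | ~γ = min(1, a+b) on (0.10, 0.56) = 0.66
~((γ & ~α) | ~γ) = 1 − 0.66 = 0.34
(β | (~β & β)) & ~((γ & ~α) | ~γ) = max(0, a+b−1) on (0.84, 0.34) = 0.18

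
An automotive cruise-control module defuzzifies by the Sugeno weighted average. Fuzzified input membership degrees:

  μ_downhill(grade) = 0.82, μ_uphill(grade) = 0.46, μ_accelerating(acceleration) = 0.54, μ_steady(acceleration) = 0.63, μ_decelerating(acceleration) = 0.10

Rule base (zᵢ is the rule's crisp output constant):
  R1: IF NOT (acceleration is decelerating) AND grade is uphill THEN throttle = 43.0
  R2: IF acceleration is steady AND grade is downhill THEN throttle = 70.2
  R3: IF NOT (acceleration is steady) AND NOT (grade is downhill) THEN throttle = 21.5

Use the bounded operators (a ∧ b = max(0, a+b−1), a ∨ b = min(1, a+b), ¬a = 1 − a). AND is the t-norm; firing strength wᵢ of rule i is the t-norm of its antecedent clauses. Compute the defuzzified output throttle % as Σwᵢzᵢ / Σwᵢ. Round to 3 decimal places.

58.111

R1 (z=43.0): ¬decelerating=1−0.10=0.90, uphill=0.46; AND[max(0, a+b−1)] → w = 0.36
R2 (z=70.2): steady=0.63, downhill=0.82; AND[max(0, a+b−1)] → w = 0.45
R3 (z=21.5): ¬steady=1−0.63=0.37, ¬downhill=1−0.82=0.18; AND[max(0, a+b−1)] → w = 0.00
Weighted average = (0.36·43.0 + 0.45·70.2 + 0.00·21.5) / (0.36 + 0.45 + 0.00)
  = 47.0700 / 0.8100 = 58.111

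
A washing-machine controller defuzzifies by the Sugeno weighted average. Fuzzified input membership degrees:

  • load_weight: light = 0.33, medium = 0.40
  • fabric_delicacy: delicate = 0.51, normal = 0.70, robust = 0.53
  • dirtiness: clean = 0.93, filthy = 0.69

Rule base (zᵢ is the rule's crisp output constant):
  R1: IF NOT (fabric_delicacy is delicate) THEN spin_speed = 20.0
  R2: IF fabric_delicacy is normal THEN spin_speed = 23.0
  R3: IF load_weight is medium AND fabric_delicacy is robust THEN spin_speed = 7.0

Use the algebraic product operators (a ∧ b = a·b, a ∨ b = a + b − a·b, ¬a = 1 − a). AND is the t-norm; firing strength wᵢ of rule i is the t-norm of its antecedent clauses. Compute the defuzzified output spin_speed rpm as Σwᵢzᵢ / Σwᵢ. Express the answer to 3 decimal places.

R1 (z=20.0): ¬delicate=1−0.51=0.49 → w = 0.4900
R2 (z=23.0): normal=0.70 → w = 0.7000
R3 (z=7.0): medium=0.40, robust=0.53; AND[a·b] → w = 0.2120
Weighted average = (0.4900·20.0 + 0.7000·23.0 + 0.2120·7.0) / (0.4900 + 0.7000 + 0.2120)
  = 27.3840 / 1.4020 = 19.532

19.532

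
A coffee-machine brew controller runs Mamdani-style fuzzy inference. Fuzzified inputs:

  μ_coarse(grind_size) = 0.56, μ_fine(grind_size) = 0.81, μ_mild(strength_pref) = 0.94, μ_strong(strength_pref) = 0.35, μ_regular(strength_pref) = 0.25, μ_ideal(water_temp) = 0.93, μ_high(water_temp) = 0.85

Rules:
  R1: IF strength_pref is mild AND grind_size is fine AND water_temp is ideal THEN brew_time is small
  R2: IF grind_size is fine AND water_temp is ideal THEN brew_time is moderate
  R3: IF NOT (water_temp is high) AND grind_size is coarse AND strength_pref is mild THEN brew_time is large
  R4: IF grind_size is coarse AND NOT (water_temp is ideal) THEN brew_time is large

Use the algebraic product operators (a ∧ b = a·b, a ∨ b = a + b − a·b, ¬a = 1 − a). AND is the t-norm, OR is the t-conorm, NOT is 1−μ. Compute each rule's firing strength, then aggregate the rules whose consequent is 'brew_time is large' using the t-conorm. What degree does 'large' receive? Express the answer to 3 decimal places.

R1: mild=0.94, fine=0.81, ideal=0.93; AND[a·b] → w = 0.7081
R2: fine=0.81, ideal=0.93; AND[a·b] → w = 0.7533
R3: ¬high=1−0.85=0.15, coarse=0.56, mild=0.94; AND[a·b] → w = 0.0790
R4: coarse=0.56, ¬ideal=1−0.93=0.07; AND[a·b] → w = 0.0392
Rules with consequent 'large': {R3, R4} → strengths 0.0790, 0.0392
Aggregate via t-conorm [a + b − a·b]: 0.1151

0.115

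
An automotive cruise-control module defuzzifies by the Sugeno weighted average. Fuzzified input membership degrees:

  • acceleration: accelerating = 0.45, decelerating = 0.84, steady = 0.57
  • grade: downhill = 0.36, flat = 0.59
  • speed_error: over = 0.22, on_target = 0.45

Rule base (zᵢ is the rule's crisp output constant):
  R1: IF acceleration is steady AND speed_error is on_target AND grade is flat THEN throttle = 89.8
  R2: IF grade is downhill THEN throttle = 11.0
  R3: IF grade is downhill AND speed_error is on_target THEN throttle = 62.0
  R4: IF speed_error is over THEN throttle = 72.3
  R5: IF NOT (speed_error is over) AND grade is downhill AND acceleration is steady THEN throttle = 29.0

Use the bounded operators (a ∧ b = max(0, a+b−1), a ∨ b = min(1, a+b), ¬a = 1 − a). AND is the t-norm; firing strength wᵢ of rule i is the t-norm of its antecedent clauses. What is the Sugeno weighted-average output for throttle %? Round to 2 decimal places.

34.25

R1 (z=89.8): steady=0.57, on_target=0.45, flat=0.59; AND[max(0, a+b−1)] → w = 0.00
R2 (z=11.0): downhill=0.36 → w = 0.36
R3 (z=62.0): downhill=0.36, on_target=0.45; AND[max(0, a+b−1)] → w = 0.00
R4 (z=72.3): over=0.22 → w = 0.22
R5 (z=29.0): ¬over=1−0.22=0.78, downhill=0.36, steady=0.57; AND[max(0, a+b−1)] → w = 0.00
Weighted average = (0.00·89.8 + 0.36·11.0 + 0.00·62.0 + 0.22·72.3 + 0.00·29.0) / (0.00 + 0.36 + 0.00 + 0.22 + 0.00)
  = 19.8660 / 0.5800 = 34.25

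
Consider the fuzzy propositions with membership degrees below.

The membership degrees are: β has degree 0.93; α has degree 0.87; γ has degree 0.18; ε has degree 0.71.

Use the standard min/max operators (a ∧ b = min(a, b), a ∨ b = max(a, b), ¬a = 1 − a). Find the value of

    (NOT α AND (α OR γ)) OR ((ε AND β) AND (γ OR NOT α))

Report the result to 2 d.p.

0.18

NOT α = 1 − 0.87 = 0.13
α OR γ = max(a, b) on (0.87, 0.18) = 0.87
NOT α AND (α OR γ) = min(a, b) on (0.13, 0.87) = 0.13
ε AND β = min(a, b) on (0.71, 0.93) = 0.71
NOT α = 1 − 0.87 = 0.13
γ OR NOT α = max(a, b) on (0.18, 0.13) = 0.18
(ε AND β) AND (γ OR NOT α) = min(a, b) on (0.71, 0.18) = 0.18
(NOT α AND (α OR γ)) OR ((ε AND β) AND (γ OR NOT α)) = max(a, b) on (0.13, 0.18) = 0.18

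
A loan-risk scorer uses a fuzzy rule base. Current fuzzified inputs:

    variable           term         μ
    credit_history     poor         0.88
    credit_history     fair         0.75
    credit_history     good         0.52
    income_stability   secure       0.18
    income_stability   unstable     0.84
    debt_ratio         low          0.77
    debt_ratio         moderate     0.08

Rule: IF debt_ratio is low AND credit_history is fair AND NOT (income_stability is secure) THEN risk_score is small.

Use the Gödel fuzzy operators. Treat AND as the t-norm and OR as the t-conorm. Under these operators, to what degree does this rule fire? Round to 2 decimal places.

firing strength: low=0.77, fair=0.75, ¬secure=1−0.18=0.82; AND[min(a, b)] → w = 0.75

0.75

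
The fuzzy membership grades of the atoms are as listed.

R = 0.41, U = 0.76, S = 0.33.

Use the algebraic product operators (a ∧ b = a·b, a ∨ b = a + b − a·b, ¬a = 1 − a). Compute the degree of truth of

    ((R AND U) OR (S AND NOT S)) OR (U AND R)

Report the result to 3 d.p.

R AND U = a·b on (0.4100, 0.7600) = 0.3116
NOT S = 1 − 0.3300 = 0.6700
S AND NOT S = a·b on (0.3300, 0.6700) = 0.2211
(R AND U) OR (S AND NOT S) = a + b − a·b on (0.3116, 0.2211) = 0.4638
U AND R = a·b on (0.7600, 0.4100) = 0.3116
((R AND U) OR (S AND NOT S)) OR (U AND R) = a + b − a·b on (0.4638, 0.3116) = 0.6309

0.631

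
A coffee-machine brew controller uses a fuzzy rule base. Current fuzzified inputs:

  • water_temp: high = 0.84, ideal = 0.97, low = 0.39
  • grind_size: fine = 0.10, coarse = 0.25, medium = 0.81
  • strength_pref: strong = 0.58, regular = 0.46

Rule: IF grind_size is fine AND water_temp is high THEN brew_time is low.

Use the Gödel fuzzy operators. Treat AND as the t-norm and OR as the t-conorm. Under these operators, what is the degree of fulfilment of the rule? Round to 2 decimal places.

firing strength: fine=0.10, high=0.84; AND[min(a, b)] → w = 0.10

0.10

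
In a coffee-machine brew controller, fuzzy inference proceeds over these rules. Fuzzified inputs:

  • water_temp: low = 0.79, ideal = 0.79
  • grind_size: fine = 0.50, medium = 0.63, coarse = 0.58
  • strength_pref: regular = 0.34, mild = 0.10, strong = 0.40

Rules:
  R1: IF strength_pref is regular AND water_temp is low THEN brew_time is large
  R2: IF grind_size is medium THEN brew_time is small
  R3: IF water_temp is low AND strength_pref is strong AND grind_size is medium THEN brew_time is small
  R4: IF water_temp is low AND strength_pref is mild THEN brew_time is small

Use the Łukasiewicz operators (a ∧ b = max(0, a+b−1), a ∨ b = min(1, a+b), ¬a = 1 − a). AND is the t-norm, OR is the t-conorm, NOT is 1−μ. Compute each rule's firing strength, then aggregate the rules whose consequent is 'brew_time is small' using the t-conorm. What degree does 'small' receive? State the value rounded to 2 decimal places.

0.63

R1: regular=0.34, low=0.79; AND[max(0, a+b−1)] → w = 0.13
R2: medium=0.63 → w = 0.63
R3: low=0.79, strong=0.40, medium=0.63; AND[max(0, a+b−1)] → w = 0.00
R4: low=0.79, mild=0.10; AND[max(0, a+b−1)] → w = 0.00
Rules with consequent 'small': {R2, R3, R4} → strengths 0.63, 0.00, 0.00
Aggregate via t-conorm [min(1, a+b)]: 0.63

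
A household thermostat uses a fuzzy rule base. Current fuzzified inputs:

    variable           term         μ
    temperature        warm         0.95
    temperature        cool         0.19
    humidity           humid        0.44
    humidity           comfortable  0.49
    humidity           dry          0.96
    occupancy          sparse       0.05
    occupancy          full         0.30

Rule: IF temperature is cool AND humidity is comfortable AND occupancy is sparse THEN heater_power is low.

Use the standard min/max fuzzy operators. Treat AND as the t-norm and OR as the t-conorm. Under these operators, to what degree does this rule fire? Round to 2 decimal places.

0.05

firing strength: cool=0.19, comfortable=0.49, sparse=0.05; AND[min(a, b)] → w = 0.05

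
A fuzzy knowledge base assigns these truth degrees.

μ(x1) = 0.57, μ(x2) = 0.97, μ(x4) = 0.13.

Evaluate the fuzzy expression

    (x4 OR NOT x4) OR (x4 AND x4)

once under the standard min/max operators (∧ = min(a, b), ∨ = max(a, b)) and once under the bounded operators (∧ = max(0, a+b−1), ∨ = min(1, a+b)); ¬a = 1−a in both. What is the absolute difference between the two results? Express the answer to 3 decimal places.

Under standard min/max:
  NOT x4 = 1 − 0.13 = 0.87
  x4 OR NOT x4 = max(a, b) on (0.13, 0.87) = 0.87
  x4 AND x4 = min(a, b) on (0.13, 0.13) = 0.13
  (x4 OR NOT x4) OR (x4 AND x4) = max(a, b) on (0.87, 0.13) = 0.87
  → value = 0.8700
Under bounded:
  NOT x4 = 1 − 0.13 = 0.87
  x4 OR NOT x4 = min(1, a+b) on (0.13, 0.87) = 1.00
  x4 AND x4 = max(0, a+b−1) on (0.13, 0.13) = 0.00
  (x4 OR NOT x4) OR (x4 AND x4) = min(1, a+b) on (1.00, 0.00) = 1.00
  → value = 1.0000
|0.8700 − 1.0000| = 0.130

0.130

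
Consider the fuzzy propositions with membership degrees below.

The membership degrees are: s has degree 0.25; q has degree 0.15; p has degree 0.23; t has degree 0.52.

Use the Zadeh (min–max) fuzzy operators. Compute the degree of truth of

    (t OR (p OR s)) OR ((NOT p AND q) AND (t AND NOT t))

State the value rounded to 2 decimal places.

p OR s = max(a, b) on (0.23, 0.25) = 0.25
t OR (p OR s) = max(a, b) on (0.52, 0.25) = 0.52
NOT p = 1 − 0.23 = 0.77
NOT p AND q = min(a, b) on (0.77, 0.15) = 0.15
NOT t = 1 − 0.52 = 0.48
t AND NOT t = min(a, b) on (0.52, 0.48) = 0.48
(NOT p AND q) AND (t AND NOT t) = min(a, b) on (0.15, 0.48) = 0.15
(t OR (p OR s)) OR ((NOT p AND q) AND (t AND NOT t)) = max(a, b) on (0.52, 0.15) = 0.52

0.52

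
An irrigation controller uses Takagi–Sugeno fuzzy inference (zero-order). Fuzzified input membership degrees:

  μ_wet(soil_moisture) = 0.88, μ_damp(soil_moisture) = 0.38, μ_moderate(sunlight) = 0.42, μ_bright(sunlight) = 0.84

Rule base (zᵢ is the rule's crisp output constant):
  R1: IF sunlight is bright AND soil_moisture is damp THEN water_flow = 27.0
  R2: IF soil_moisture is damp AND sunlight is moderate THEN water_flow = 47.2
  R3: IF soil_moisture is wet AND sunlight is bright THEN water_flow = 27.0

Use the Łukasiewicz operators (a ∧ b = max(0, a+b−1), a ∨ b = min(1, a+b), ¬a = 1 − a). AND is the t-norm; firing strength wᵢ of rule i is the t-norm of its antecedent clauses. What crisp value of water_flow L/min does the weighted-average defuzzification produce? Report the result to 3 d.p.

R1 (z=27.0): bright=0.84, damp=0.38; AND[max(0, a+b−1)] → w = 0.22
R2 (z=47.2): damp=0.38, moderate=0.42; AND[max(0, a+b−1)] → w = 0.00
R3 (z=27.0): wet=0.88, bright=0.84; AND[max(0, a+b−1)] → w = 0.72
Weighted average = (0.22·27.0 + 0.00·47.2 + 0.72·27.0) / (0.22 + 0.00 + 0.72)
  = 25.3800 / 0.9400 = 27.000

27.000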